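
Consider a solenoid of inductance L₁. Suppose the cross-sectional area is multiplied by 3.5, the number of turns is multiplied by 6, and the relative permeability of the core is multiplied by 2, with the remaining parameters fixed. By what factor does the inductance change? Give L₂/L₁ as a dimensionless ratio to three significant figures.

L₂/L₁ = 252

For a solenoid, L ∝ μᵣN²A/ℓ.
L₂/L₁ = (3.5) × (6)^2 × (2) = 252.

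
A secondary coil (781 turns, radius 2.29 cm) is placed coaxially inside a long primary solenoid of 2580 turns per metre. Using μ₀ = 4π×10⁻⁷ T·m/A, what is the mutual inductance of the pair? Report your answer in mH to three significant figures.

The outer solenoid produces a uniform field B₁ = μ₀n₁I₁ across the inner coil,
so the flux linkage is N₂Φ = N₂B₁A₂ = μ₀n₁N₂A₂·I₁, giving M = μ₀n₁N₂A₂.
A₂ = πr² = π(2.290×10^-2 m)² = 1.647×10^-3 m².
M = (4π×10⁻⁷)(2580)(781)(1.647×10^-3) = 4.172×10^-3 H.

M ≈ 4.17 mH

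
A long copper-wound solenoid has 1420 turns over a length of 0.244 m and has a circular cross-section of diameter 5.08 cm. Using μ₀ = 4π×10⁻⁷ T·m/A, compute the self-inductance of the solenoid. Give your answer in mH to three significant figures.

A = π(d/2)² = π(2.540×10^-2 m)² = 2.027×10^-3 m².
For a long solenoid, L = μ₀N²A/ℓ.
L = (4π×10⁻⁷)(1420)²(2.027×10^-3)/(0.244 m) = 2.1048×10^-2 H.

L ≈ 21.0 mH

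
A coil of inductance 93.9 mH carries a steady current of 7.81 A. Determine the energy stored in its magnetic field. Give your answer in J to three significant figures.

Stored magnetic energy: U = ½LI².
U = ½(9.390×10^-2 H)(7.81 A)² = 2.864 J.

U ≈ 2.86 J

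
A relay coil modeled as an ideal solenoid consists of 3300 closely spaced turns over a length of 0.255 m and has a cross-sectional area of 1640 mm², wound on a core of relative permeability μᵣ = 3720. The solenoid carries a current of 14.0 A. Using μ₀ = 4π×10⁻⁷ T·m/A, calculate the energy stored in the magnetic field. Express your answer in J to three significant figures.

U ≈ 32100 J

A = 1640 mm² = 1.640×10^-3 m².
L = μ₀μᵣN²A/ℓ = (4π×10⁻⁷)(3720)(3300)²(1.640×10^-3)/(0.255) = 327.4 H.
U = ½LI² = ½(327.4)(14.0)² = 3.209×10^4 J.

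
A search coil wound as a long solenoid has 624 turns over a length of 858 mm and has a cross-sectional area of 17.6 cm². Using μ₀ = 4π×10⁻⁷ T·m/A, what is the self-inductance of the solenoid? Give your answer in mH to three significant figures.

A = 17.6 cm² = 1.760×10^-3 m².
For a long solenoid, L = μ₀N²A/ℓ.
L = (4π×10⁻⁷)(624)²(1.760×10^-3)/(0.858 m) = 1.004×10^-3 H.

L ≈ 1.00 mH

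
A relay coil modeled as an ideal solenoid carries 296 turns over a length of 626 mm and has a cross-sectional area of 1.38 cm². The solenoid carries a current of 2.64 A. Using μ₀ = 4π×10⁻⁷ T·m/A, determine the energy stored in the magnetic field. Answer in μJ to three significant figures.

A = 1.38 cm² = 1.380×10^-4 m².
L = μ₀N²A/ℓ = (4π×10⁻⁷)(296)²(1.380×10^-4)/(0.626) = 2.427×10^-5 H.
U = ½LI² = ½(2.427×10^-5)(2.64)² = 8.458×10^-5 J.

U ≈ 84.6 μJ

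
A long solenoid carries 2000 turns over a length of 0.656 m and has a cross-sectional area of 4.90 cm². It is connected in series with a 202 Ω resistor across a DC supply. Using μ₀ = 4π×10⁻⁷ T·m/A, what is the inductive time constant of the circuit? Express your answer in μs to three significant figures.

τ ≈ 18.6 μs

A = 4.90 cm² = 4.900×10^-4 m².
L = μ₀N²A/ℓ = (4π×10⁻⁷)(2000)²(4.900×10^-4)/(0.656) = 3.7546×10^-3 H.
τ = L/R = (3.7546×10^-3)/(202) = 1.859×10^-5 s.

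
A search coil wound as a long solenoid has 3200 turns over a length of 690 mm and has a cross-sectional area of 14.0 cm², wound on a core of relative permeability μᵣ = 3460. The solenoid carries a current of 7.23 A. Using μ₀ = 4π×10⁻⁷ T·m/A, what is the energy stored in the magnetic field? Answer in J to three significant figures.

A = 14.0 cm² = 1.400×10^-3 m².
L = μ₀μᵣN²A/ℓ = (4π×10⁻⁷)(3460)(3200)²(1.400×10^-3)/(0.69) = 90.34 H.
U = ½LI² = ½(90.34)(7.23)² = 2.361×10^3 J.

U ≈ 2360 J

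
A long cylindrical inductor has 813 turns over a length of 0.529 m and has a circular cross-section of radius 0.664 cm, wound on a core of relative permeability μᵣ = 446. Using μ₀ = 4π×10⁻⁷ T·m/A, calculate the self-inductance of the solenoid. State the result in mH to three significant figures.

L ≈ 97.0 mH

A = πr² = π(6.640×10^-3 m)² = 1.385×10^-4 m².
For a long solenoid, L = μ₀μᵣN²A/ℓ.
L = (4π×10⁻⁷)(446)(813)²(1.385×10^-4)/(0.529 m) = 9.700×10^-2 H.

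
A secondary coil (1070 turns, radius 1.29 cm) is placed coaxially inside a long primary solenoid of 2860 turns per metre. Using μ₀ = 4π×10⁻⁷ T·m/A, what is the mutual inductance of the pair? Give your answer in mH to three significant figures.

M ≈ 2.01 mH

The outer solenoid produces a uniform field B₁ = μ₀n₁I₁ across the inner coil,
so the flux linkage is N₂Φ = N₂B₁A₂ = μ₀n₁N₂A₂·I₁, giving M = μ₀n₁N₂A₂.
A₂ = πr² = π(1.290×10^-2 m)² = 5.228×10^-4 m².
M = (4π×10⁻⁷)(2860)(1070)(5.228×10^-4) = 2.010×10^-3 H.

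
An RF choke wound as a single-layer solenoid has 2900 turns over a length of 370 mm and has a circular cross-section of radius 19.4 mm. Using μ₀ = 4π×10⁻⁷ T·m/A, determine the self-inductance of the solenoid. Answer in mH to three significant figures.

L ≈ 33.8 mH

A = πr² = π(1.940×10^-2 m)² = 1.182×10^-3 m².
For a long solenoid, L = μ₀N²A/ℓ.
L = (4π×10⁻⁷)(2900)²(1.182×10^-3)/(0.37 m) = 3.377×10^-2 H.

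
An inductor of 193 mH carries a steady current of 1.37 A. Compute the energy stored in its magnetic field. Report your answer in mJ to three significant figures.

U ≈ 181 mJ

Stored magnetic energy: U = ½LI².
U = ½(0.193 H)(1.37 A)² = 0.1811 J.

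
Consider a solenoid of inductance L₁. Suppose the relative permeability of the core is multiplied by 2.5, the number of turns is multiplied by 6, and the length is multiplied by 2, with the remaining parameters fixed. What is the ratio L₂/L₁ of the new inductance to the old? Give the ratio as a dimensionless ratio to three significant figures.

L₂/L₁ = 45.0

For a solenoid, L ∝ μᵣN²A/ℓ.
L₂/L₁ = (2.5) × (6)^2 × (2)^-1 = 45.0.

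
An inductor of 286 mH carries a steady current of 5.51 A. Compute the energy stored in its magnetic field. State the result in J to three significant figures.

U ≈ 4.34 J

Stored magnetic energy: U = ½LI².
U = ½(0.286 H)(5.51 A)² = 4.341 J.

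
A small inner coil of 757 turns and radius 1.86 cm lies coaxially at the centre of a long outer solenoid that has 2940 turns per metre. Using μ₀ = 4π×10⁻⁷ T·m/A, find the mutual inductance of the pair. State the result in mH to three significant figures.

M ≈ 3.04 mH

The outer solenoid produces a uniform field B₁ = μ₀n₁I₁ across the inner coil,
so the flux linkage is N₂Φ = N₂B₁A₂ = μ₀n₁N₂A₂·I₁, giving M = μ₀n₁N₂A₂.
A₂ = πr² = π(1.860×10^-2 m)² = 1.087×10^-3 m².
M = (4π×10⁻⁷)(2940)(757)(1.087×10^-3) = 3.040×10^-3 H.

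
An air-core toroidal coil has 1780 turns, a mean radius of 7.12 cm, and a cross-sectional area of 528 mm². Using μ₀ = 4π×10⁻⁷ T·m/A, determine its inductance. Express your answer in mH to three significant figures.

For a thin toroid, L = μ₀N²A/(2πR).
L = (4π×10⁻⁷)(1780)²(5.280×10^-4) / (2π×7.120×10^-2 m) = 4.699×10^-3 H.

L ≈ 4.70 mH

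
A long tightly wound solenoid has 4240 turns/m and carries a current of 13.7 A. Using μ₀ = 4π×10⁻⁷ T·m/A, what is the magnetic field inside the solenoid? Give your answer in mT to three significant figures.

Inside a long solenoid, B = μ₀nI.
B = (4π×10⁻⁷)(4.240×10^3 m⁻¹)(13.7 A) = 7.300×10^-2 T.

B ≈ 73.0 mT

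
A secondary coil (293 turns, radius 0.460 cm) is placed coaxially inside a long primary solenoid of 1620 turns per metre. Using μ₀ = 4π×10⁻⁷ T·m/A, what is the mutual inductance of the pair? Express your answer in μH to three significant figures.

M ≈ 39.7 μH

The outer solenoid produces a uniform field B₁ = μ₀n₁I₁ across the inner coil,
so the flux linkage is N₂Φ = N₂B₁A₂ = μ₀n₁N₂A₂·I₁, giving M = μ₀n₁N₂A₂.
A₂ = πr² = π(4.600×10^-3 m)² = 6.648×10^-5 m².
M = (4π×10⁻⁷)(1620)(293)(6.648×10^-5) = 3.965×10^-5 H.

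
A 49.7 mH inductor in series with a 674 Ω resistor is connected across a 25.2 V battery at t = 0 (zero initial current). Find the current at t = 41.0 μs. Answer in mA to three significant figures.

I ≈ 15.9 mA

τ = L/R = 4.970×10^-2/674 = 7.374×10^-5 s; final current I_∞ = ε/R = 25.2/674 = 3.739×10^-2 A.
I(t) = I_∞(1 − e^(−t/τ)) with t/τ = 0.556.
I = (3.739×10^-2)(1 − e^(−0.556)) = 1.5947×10^-2 A.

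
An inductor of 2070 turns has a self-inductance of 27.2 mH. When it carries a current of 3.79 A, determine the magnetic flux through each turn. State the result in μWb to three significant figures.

From L = NΦ_B/I, the flux per turn is Φ_B = LI/N.
Φ_B = (2.720×10^-2 H)(3.79 A)/2070 = 4.980×10^-5 Wb.

Φ_B ≈ 49.8 μWb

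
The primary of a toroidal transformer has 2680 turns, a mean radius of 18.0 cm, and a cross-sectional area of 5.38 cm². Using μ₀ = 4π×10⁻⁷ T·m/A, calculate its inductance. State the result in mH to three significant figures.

L ≈ 4.29 mH

For a thin toroid, L = μ₀N²A/(2πR).
L = (4π×10⁻⁷)(2680)²(5.380×10^-4) / (2π×0.18 m) = 4.293×10^-3 H.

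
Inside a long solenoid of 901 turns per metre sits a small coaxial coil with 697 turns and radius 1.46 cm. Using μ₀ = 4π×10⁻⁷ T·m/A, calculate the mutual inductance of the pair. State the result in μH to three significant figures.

M ≈ 528 μH

The outer solenoid produces a uniform field B₁ = μ₀n₁I₁ across the inner coil,
so the flux linkage is N₂Φ = N₂B₁A₂ = μ₀n₁N₂A₂·I₁, giving M = μ₀n₁N₂A₂.
A₂ = πr² = π(1.460×10^-2 m)² = 6.697×10^-4 m².
M = (4π×10⁻⁷)(901)(697)(6.697×10^-4) = 5.2847×10^-4 H.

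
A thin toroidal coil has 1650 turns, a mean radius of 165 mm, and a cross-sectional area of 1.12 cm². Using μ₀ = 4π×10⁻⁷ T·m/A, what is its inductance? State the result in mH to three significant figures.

For a thin toroid, L = μ₀N²A/(2πR).
L = (4π×10⁻⁷)(1650)²(1.120×10^-4) / (2π×0.165 m) = 3.696×10^-4 H.

L ≈ 0.370 mH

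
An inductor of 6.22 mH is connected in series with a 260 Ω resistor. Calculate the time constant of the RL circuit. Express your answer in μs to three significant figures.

τ = L/R = (6.220×10^-3 H)/(260 Ω) = 2.392×10^-5 s.

τ ≈ 23.9 μs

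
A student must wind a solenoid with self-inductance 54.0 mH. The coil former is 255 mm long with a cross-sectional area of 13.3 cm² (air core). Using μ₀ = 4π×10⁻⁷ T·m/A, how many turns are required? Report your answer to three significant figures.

N ≈ 2870 turns

A = 13.3 cm² = 1.330×10^-3 m².
From L = μ₀N²A/ℓ, N = √(Lℓ / (μ₀A)).
N = √[(5.400×10^-2)(0.255) / ((4π×10⁻⁷)×1.330×10^-3)] = √(8.239×10^6) ≈ 2870.4.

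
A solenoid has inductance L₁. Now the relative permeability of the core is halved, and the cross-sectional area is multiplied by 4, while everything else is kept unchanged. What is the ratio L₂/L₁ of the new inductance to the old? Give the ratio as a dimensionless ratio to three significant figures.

For a solenoid, L ∝ μᵣN²A/ℓ.
L₂/L₁ = (0.5) × (4) = 2.00.

L₂/L₁ = 2.00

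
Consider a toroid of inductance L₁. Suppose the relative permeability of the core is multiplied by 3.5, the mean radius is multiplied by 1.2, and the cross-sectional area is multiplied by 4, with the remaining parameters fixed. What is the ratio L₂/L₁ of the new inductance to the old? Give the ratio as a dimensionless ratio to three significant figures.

L₂/L₁ = 11.7

For a toroid, L ∝ μᵣN²A/R.
L₂/L₁ = (3.5) × (1.2)^-1 × (4) = 11.7.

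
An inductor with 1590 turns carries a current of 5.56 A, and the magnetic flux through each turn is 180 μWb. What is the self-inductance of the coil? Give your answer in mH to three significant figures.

Self-inductance is defined by L = NΦ_B/I (flux linkage over current).
L = (1590)(1.800×10^-4 Wb)/(5.56 A) = 5.147×10^-2 H.

L ≈ 51.5 mH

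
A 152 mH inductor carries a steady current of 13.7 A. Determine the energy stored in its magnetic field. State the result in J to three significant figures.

Stored magnetic energy: U = ½LI².
U = ½(0.152 H)(13.7 A)² = 14.26 J.

U ≈ 14.3 J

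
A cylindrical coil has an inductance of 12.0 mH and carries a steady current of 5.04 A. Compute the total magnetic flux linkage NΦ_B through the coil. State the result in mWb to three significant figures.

From L = NΦ_B/I, the flux linkage is NΦ_B = LI.
NΦ_B = (1.200×10^-2 H)(5.04 A) = 6.048×10^-2 Wb.

NΦ_B ≈ 60.5 mWb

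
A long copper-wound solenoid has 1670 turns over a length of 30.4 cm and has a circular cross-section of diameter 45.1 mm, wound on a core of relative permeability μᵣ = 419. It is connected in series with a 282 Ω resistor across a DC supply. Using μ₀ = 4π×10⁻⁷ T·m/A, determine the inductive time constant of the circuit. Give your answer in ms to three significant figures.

A = π(d/2)² = π(2.255×10^-2 m)² = 1.598×10^-3 m².
L = μ₀μᵣN²A/ℓ = (4π×10⁻⁷)(419)(1670)²(1.598×10^-3)/(0.304) = 7.717 H.
τ = L/R = (7.717)/(282) = 2.736×10^-2 s.

τ ≈ 27.4 ms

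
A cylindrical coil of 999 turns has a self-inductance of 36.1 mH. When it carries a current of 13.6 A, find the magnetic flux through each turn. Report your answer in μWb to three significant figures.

Φ_B ≈ 491 μWb

From L = NΦ_B/I, the flux per turn is Φ_B = LI/N.
Φ_B = (3.610×10^-2 H)(13.6 A)/999 = 4.9145×10^-4 Wb.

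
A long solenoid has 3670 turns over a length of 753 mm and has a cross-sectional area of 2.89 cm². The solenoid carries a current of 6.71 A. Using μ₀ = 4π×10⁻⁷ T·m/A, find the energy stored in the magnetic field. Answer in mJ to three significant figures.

A = 2.89 cm² = 2.890×10^-4 m².
L = μ₀N²A/ℓ = (4π×10⁻⁷)(3670)²(2.890×10^-4)/(0.753) = 6.496×10^-3 H.
U = ½LI² = ½(6.496×10^-3)(6.71)² = 0.1462 J.

U ≈ 146 mJ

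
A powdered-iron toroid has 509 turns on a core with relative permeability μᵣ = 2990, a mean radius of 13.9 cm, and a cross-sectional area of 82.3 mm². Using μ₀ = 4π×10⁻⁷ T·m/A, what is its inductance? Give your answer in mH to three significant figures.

L ≈ 91.7 mH

For a thin toroid, L = μ₀μᵣN²A/(2πR).
L = (4π×10⁻⁷)(2990)(509)²(8.230×10^-5) / (2π×0.139 m) = 9.173×10^-2 H.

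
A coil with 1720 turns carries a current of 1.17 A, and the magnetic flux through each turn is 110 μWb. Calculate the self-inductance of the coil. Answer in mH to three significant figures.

Self-inductance is defined by L = NΦ_B/I (flux linkage over current).
L = (1720)(1.100×10^-4 Wb)/(1.17 A) = 0.1617 H.

L ≈ 162 mH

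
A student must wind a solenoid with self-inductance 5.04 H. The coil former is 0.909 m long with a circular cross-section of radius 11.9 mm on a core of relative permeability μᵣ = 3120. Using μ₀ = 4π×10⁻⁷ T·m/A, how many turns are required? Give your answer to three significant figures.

N ≈ 1620 turns

A = πr² = π(1.190×10^-2 m)² = 4.449×10^-4 m².
From L = μ₀μᵣN²A/ℓ, N = √(Lℓ / (μ₀μᵣA)).
N = √[(5.04)(0.909) / ((4π×10⁻⁷)(3120)×4.449×10^-4)] = √(2.627×10^6) ≈ 1620.7.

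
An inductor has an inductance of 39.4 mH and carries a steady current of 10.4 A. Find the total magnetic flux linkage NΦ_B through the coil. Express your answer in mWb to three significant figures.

NΦ_B ≈ 410 mWb

From L = NΦ_B/I, the flux linkage is NΦ_B = LI.
NΦ_B = (3.940×10^-2 H)(10.4 A) = 0.4098 Wb.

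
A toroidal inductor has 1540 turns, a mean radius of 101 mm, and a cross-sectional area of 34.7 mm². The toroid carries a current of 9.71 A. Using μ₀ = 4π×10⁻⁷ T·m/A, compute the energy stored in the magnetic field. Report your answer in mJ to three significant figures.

L = μ₀N²A/(2πR) = (4π×10⁻⁷)(1540)²(3.470×10^-5)/(2π×0.101) = 1.630×10^-4 H.
U = ½LI² = ½(1.630×10^-4)(9.71)² = 7.682×10^-3 J.

U ≈ 7.68 mJ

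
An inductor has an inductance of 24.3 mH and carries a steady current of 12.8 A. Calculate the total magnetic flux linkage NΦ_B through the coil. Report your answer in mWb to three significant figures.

From L = NΦ_B/I, the flux linkage is NΦ_B = LI.
NΦ_B = (2.430×10^-2 H)(12.8 A) = 0.311 Wb.

NΦ_B ≈ 311 mWb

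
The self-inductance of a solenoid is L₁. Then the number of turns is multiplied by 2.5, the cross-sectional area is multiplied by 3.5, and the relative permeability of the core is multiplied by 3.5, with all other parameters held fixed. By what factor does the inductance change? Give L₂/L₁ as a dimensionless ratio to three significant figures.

For a solenoid, L ∝ μᵣN²A/ℓ.
L₂/L₁ = (2.5)^2 × (3.5) × (3.5) = 76.6.

L₂/L₁ = 76.6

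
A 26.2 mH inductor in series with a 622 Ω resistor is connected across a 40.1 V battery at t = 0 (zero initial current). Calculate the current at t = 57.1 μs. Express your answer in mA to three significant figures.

I ≈ 47.8 mA

τ = L/R = 2.620×10^-2/622 = 4.212×10^-5 s; final current I_∞ = ε/R = 40.1/622 = 6.447×10^-2 A.
I(t) = I_∞(1 − e^(−t/τ)) with t/τ = 1.356.
I = (6.447×10^-2)(1 − e^(−1.356)) = 4.7849×10^-2 A.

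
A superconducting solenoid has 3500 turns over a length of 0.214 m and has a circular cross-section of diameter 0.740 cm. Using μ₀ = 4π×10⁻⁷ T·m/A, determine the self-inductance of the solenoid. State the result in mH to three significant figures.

L ≈ 3.09 mH

A = π(d/2)² = π(3.700×10^-3 m)² = 4.301×10^-5 m².
For a long solenoid, L = μ₀N²A/ℓ.
L = (4π×10⁻⁷)(3500)²(4.301×10^-5)/(0.214 m) = 3.094×10^-3 H.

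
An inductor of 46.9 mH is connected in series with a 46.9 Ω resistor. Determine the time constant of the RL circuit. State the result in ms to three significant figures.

τ ≈ 1.00 ms

τ = L/R = (4.690×10^-2 H)/(46.9 Ω) = 1.000×10^-3 s.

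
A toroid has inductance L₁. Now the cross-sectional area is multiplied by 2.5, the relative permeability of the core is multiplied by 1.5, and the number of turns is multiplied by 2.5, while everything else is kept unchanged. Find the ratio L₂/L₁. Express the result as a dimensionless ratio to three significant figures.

L₂/L₁ = 23.4

For a toroid, L ∝ μᵣN²A/R.
L₂/L₁ = (2.5) × (1.5) × (2.5)^2 = 23.4.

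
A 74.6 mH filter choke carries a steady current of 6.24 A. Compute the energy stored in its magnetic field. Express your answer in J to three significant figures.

U ≈ 1.45 J

Stored magnetic energy: U = ½LI².
U = ½(7.460×10^-2 H)(6.24 A)² = 1.452 J.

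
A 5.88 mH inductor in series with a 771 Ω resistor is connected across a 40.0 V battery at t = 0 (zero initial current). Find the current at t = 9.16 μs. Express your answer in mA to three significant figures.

τ = L/R = 5.880×10^-3/771 = 7.626×10^-6 s; final current I_∞ = ε/R = 40.0/771 = 5.188×10^-2 A.
I(t) = I_∞(1 − e^(−t/τ)) with t/τ = 1.201.
I = (5.188×10^-2)(1 − e^(−1.201)) = 3.627×10^-2 A.

I ≈ 36.3 mA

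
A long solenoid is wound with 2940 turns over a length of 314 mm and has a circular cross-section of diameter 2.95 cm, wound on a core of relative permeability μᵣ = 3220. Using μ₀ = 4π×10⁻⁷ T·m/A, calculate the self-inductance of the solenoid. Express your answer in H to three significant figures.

A = π(d/2)² = π(1.475×10^-2 m)² = 6.8349×10^-4 m².
For a long solenoid, L = μ₀μᵣN²A/ℓ.
L = (4π×10⁻⁷)(3220)(2940)²(6.8349×10^-4)/(0.314 m) = 76.13 H.

L ≈ 76.1 H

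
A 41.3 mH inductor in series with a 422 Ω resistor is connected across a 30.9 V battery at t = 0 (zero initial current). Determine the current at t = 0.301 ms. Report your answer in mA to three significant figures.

τ = L/R = 4.130×10^-2/422 = 9.787×10^-5 s; final current I_∞ = ε/R = 30.9/422 = 7.322×10^-2 A.
I(t) = I_∞(1 − e^(−t/τ)) with t/τ = 3.076.
I = (7.322×10^-2)(1 − e^(−3.076)) = 6.984×10^-2 A.

I ≈ 69.8 mA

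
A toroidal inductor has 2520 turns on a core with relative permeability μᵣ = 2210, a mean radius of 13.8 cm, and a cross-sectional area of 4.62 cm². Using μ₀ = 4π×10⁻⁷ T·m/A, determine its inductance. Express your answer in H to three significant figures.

For a thin toroid, L = μ₀μᵣN²A/(2πR).
L = (4π×10⁻⁷)(2210)(2520)²(4.620×10^-4) / (2π×0.138 m) = 9.397 H.

L ≈ 9.40 H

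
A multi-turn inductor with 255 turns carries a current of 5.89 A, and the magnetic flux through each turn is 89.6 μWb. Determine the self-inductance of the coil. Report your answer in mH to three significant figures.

Self-inductance is defined by L = NΦ_B/I (flux linkage over current).
L = (255)(8.960×10^-5 Wb)/(5.89 A) = 3.879×10^-3 H.

L ≈ 3.88 mH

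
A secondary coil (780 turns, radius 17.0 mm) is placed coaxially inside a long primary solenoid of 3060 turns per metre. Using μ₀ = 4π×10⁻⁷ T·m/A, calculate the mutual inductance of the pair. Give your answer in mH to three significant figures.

The outer solenoid produces a uniform field B₁ = μ₀n₁I₁ across the inner coil,
so the flux linkage is N₂Φ = N₂B₁A₂ = μ₀n₁N₂A₂·I₁, giving M = μ₀n₁N₂A₂.
A₂ = πr² = π(1.700×10^-2 m)² = 9.079×10^-4 m².
M = (4π×10⁻⁷)(3060)(780)(9.079×10^-4) = 2.723×10^-3 H.

M ≈ 2.72 mH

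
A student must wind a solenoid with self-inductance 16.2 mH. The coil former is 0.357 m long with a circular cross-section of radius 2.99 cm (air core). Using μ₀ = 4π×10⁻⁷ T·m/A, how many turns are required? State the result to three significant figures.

N ≈ 1280 turns

A = πr² = π(2.990×10^-2 m)² = 2.809×10^-3 m².
From L = μ₀N²A/ℓ, N = √(Lℓ / (μ₀A)).
N = √[(1.620×10^-2)(0.357) / ((4π×10⁻⁷)×2.809×10^-3)] = √(1.639×10^6) ≈ 1280.1.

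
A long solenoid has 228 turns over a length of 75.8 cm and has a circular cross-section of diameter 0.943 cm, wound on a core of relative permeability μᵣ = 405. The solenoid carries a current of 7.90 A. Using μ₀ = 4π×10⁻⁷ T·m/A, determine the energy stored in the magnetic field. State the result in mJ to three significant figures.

A = π(d/2)² = π(4.715×10^-3 m)² = 6.984×10^-5 m².
L = μ₀μᵣN²A/ℓ = (4π×10⁻⁷)(405)(228)²(6.984×10^-5)/(0.758) = 2.438×10^-3 H.
U = ½LI² = ½(2.438×10^-3)(7.90)² = 7.607×10^-2 J.

U ≈ 76.1 mJ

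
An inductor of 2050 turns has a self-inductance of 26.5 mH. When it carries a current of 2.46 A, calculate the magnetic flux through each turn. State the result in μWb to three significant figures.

Φ_B ≈ 31.8 μWb

From L = NΦ_B/I, the flux per turn is Φ_B = LI/N.
Φ_B = (2.650×10^-2 H)(2.46 A)/2050 = 3.180×10^-5 Wb.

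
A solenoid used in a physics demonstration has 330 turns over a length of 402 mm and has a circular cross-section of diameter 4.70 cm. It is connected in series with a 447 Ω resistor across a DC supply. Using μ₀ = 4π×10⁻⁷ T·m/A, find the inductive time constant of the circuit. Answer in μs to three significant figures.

A = π(d/2)² = π(2.350×10^-2 m)² = 1.7349×10^-3 m².
L = μ₀N²A/ℓ = (4π×10⁻⁷)(330)²(1.7349×10^-3)/(0.402) = 5.906×10^-4 H.
τ = L/R = (5.906×10^-4)/(447) = 1.321×10^-6 s.

τ ≈ 1.32 μs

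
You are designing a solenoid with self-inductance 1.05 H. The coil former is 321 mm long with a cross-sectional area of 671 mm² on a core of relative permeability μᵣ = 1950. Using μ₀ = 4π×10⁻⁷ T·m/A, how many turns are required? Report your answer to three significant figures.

N ≈ 453 turns

A = 671 mm² = 6.710×10^-4 m².
From L = μ₀μᵣN²A/ℓ, N = √(Lℓ / (μ₀μᵣA)).
N = √[(1.05)(0.321) / ((4π×10⁻⁷)(1950)×6.710×10^-4)] = √(2.050×10^5) ≈ 452.8.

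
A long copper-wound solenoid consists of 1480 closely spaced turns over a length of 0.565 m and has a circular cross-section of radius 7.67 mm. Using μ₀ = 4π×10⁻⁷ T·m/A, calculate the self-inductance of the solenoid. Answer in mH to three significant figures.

A = πr² = π(7.670×10^-3 m)² = 1.848×10^-4 m².
For a long solenoid, L = μ₀N²A/ℓ.
L = (4π×10⁻⁷)(1480)²(1.848×10^-4)/(0.565 m) = 9.004×10^-4 H.

L ≈ 0.900 mH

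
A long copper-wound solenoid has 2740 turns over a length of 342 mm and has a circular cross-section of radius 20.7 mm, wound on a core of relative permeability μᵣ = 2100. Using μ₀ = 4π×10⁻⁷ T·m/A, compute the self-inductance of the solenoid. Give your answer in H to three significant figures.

A = πr² = π(2.070×10^-2 m)² = 1.346×10^-3 m².
For a long solenoid, L = μ₀μᵣN²A/ℓ.
L = (4π×10⁻⁷)(2100)(2740)²(1.346×10^-3)/(0.342 m) = 77.98 H.

L ≈ 78.0 H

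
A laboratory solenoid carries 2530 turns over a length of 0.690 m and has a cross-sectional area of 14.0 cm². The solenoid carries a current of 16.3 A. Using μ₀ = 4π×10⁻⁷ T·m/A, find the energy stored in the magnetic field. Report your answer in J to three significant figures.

U ≈ 2.17 J

A = 14.0 cm² = 1.400×10^-3 m².
L = μ₀N²A/ℓ = (4π×10⁻⁷)(2530)²(1.400×10^-3)/(0.69) = 1.632×10^-2 H.
U = ½LI² = ½(1.632×10^-2)(16.3)² = 2.168 J.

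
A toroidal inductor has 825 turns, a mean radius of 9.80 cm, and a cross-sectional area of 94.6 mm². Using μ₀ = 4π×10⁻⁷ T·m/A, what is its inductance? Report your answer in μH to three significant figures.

For a thin toroid, L = μ₀N²A/(2πR).
L = (4π×10⁻⁷)(825)²(9.460×10^-5) / (2π×9.800×10^-2 m) = 1.314×10^-4 H.

L ≈ 131 μH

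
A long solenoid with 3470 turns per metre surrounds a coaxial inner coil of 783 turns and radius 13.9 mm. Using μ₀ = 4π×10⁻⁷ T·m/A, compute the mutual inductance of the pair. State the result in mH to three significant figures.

The outer solenoid produces a uniform field B₁ = μ₀n₁I₁ across the inner coil,
so the flux linkage is N₂Φ = N₂B₁A₂ = μ₀n₁N₂A₂·I₁, giving M = μ₀n₁N₂A₂.
A₂ = πr² = π(1.390×10^-2 m)² = 6.070×10^-4 m².
M = (4π×10⁻⁷)(3470)(783)(6.070×10^-4) = 2.072×10^-3 H.

M ≈ 2.07 mH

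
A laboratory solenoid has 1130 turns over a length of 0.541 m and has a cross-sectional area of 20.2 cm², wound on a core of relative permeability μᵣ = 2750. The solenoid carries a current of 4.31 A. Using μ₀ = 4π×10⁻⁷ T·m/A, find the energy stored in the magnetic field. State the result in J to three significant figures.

U ≈ 153 J

A = 20.2 cm² = 2.020×10^-3 m².
L = μ₀μᵣN²A/ℓ = (4π×10⁻⁷)(2750)(1130)²(2.020×10^-3)/(0.541) = 16.48 H.
U = ½LI² = ½(16.48)(4.31)² = 153 J.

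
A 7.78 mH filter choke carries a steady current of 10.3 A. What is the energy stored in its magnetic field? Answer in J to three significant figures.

U ≈ 0.413 J

Stored magnetic energy: U = ½LI².
U = ½(7.780×10^-3 H)(10.3 A)² = 0.4127 J.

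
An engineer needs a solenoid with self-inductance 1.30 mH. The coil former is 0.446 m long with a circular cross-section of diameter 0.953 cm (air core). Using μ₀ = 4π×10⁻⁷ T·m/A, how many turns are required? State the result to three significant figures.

N ≈ 2540 turns

A = π(d/2)² = π(4.765×10^-3 m)² = 7.133×10^-5 m².
From L = μ₀N²A/ℓ, N = √(Lℓ / (μ₀A)).
N = √[(1.300×10^-3)(0.446) / ((4π×10⁻⁷)×7.133×10^-5)] = √(6.468×10^6) ≈ 2543.3.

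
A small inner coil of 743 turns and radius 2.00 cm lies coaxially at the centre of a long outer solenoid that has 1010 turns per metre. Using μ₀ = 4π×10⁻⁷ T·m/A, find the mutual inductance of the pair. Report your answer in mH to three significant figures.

M ≈ 1.19 mH

The outer solenoid produces a uniform field B₁ = μ₀n₁I₁ across the inner coil,
so the flux linkage is N₂Φ = N₂B₁A₂ = μ₀n₁N₂A₂·I₁, giving M = μ₀n₁N₂A₂.
A₂ = πr² = π(2.000×10^-2 m)² = 1.257×10^-3 m².
M = (4π×10⁻⁷)(1010)(743)(1.257×10^-3) = 1.185×10^-3 H.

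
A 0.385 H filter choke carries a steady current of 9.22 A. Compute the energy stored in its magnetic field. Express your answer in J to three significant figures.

Stored magnetic energy: U = ½LI².
U = ½(0.385 H)(9.22 A)² = 16.36 J.

U ≈ 16.4 J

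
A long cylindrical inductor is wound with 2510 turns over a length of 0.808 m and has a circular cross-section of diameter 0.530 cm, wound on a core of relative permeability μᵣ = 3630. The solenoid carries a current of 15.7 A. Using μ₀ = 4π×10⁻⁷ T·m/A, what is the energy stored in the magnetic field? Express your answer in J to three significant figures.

A = π(d/2)² = π(2.650×10^-3 m)² = 2.206×10^-5 m².
L = μ₀μᵣN²A/ℓ = (4π×10⁻⁷)(3630)(2510)²(2.206×10^-5)/(0.808) = 0.7847 H.
U = ½LI² = ½(0.7847)(15.7)² = 96.71 J.

U ≈ 96.7 J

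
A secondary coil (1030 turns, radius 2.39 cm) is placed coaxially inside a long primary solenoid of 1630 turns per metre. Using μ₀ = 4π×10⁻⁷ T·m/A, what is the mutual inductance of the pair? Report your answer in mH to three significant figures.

M ≈ 3.79 mH

The outer solenoid produces a uniform field B₁ = μ₀n₁I₁ across the inner coil,
so the flux linkage is N₂Φ = N₂B₁A₂ = μ₀n₁N₂A₂·I₁, giving M = μ₀n₁N₂A₂.
A₂ = πr² = π(2.390×10^-2 m)² = 1.7945×10^-3 m².
M = (4π×10⁻⁷)(1630)(1030)(1.7945×10^-3) = 3.786×10^-3 H.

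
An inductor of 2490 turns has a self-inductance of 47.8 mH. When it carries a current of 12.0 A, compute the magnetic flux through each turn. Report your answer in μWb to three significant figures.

Φ_B ≈ 230 μWb

From L = NΦ_B/I, the flux per turn is Φ_B = LI/N.
Φ_B = (4.780×10^-2 H)(12.0 A)/2490 = 2.304×10^-4 Wb.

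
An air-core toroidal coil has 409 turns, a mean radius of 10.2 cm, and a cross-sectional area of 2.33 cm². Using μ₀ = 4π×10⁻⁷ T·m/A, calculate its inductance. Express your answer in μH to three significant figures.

L ≈ 76.4 μH

For a thin toroid, L = μ₀N²A/(2πR).
L = (4π×10⁻⁷)(409)²(2.330×10^-4) / (2π×0.102 m) = 7.642×10^-5 H.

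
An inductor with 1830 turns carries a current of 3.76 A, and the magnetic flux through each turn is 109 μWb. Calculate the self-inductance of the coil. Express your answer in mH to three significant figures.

L ≈ 53.1 mH

Self-inductance is defined by L = NΦ_B/I (flux linkage over current).
L = (1830)(1.090×10^-4 Wb)/(3.76 A) = 5.305×10^-2 H.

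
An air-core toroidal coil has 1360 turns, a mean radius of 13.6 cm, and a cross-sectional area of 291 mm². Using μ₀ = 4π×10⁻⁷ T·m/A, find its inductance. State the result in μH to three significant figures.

L ≈ 792 μH

For a thin toroid, L = μ₀N²A/(2πR).
L = (4π×10⁻⁷)(1360)²(2.910×10^-4) / (2π×0.136 m) = 7.915×10^-4 H.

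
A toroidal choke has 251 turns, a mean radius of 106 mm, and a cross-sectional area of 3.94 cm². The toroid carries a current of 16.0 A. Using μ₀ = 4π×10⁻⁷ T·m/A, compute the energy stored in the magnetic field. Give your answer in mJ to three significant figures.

U ≈ 5.99 mJ

L = μ₀N²A/(2πR) = (4π×10⁻⁷)(251)²(3.940×10^-4)/(2π×0.106) = 4.683×10^-5 H.
U = ½LI² = ½(4.683×10^-5)(16.0)² = 5.9948×10^-3 J.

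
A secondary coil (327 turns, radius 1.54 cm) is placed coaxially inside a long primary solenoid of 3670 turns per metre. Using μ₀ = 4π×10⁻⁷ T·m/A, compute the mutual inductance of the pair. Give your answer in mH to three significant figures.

The outer solenoid produces a uniform field B₁ = μ₀n₁I₁ across the inner coil,
so the flux linkage is N₂Φ = N₂B₁A₂ = μ₀n₁N₂A₂·I₁, giving M = μ₀n₁N₂A₂.
A₂ = πr² = π(1.540×10^-2 m)² = 7.451×10^-4 m².
M = (4π×10⁻⁷)(3670)(327)(7.451×10^-4) = 1.124×10^-3 H.

M ≈ 1.12 mH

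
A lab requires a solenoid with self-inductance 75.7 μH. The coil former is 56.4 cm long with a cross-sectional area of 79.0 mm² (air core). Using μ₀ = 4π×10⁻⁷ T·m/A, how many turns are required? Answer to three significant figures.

N ≈ 656 turns

A = 79.0 mm² = 7.900×10^-5 m².
From L = μ₀N²A/ℓ, N = √(Lℓ / (μ₀A)).
N = √[(7.570×10^-5)(0.564) / ((4π×10⁻⁷)×7.900×10^-5)] = √(4.301×10^5) ≈ 655.8.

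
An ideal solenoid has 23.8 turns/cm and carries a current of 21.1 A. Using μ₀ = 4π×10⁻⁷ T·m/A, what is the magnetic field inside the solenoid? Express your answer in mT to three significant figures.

B ≈ 63.1 mT

Inside a long solenoid, B = μ₀nI.
B = (4π×10⁻⁷)(2.380×10^3 m⁻¹)(21.1 A) = 6.311×10^-2 T.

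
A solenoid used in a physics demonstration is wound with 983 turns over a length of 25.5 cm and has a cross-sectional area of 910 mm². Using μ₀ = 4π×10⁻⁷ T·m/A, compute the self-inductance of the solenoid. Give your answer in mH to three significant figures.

L ≈ 4.33 mH

A = 910 mm² = 9.100×10^-4 m².
For a long solenoid, L = μ₀N²A/ℓ.
L = (4π×10⁻⁷)(983)²(9.100×10^-4)/(0.255 m) = 4.333×10^-3 H.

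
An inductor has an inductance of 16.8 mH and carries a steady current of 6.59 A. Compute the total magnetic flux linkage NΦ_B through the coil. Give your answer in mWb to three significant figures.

NΦ_B ≈ 111 mWb

From L = NΦ_B/I, the flux linkage is NΦ_B = LI.
NΦ_B = (1.680×10^-2 H)(6.59 A) = 0.1107 Wb.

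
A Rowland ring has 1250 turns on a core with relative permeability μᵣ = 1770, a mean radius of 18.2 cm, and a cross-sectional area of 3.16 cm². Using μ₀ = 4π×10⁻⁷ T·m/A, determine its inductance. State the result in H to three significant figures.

For a thin toroid, L = μ₀μᵣN²A/(2πR).
L = (4π×10⁻⁷)(1770)(1250)²(3.160×10^-4) / (2π×0.182 m) = 0.9604 H.

L ≈ 0.960 H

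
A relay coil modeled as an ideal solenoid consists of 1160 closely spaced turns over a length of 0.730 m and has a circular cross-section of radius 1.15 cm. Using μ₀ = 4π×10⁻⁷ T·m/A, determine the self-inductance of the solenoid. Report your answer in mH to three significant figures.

A = πr² = π(1.150×10^-2 m)² = 4.1548×10^-4 m².
For a long solenoid, L = μ₀N²A/ℓ.
L = (4π×10⁻⁷)(1160)²(4.1548×10^-4)/(0.73 m) = 9.624×10^-4 H.

L ≈ 0.962 mH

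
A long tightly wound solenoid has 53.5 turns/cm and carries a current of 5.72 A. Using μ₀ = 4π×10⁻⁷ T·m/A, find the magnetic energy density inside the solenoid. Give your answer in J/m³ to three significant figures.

B = μ₀nI = (4π×10⁻⁷)(5.350×10^3)(5.72) = 3.846×10^-2 T.
u = B²/(2μ₀) = (3.846×10^-2)²/(2×4π×10⁻⁷) = 588.4 J/m³.

u ≈ 588 J/m³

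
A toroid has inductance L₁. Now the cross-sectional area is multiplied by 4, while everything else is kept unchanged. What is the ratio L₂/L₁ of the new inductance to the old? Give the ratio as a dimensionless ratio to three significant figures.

For a toroid, L ∝ μᵣN²A/R.
L₂/L₁ = (4) = 4.00.

L₂/L₁ = 4.00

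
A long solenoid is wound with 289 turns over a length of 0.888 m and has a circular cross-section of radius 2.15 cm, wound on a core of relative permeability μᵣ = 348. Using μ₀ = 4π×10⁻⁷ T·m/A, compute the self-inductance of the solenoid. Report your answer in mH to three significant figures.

L ≈ 59.7 mH

A = πr² = π(2.150×10^-2 m)² = 1.452×10^-3 m².
For a long solenoid, L = μ₀μᵣN²A/ℓ.
L = (4π×10⁻⁷)(348)(289)²(1.452×10^-3)/(0.888 m) = 5.973×10^-2 H.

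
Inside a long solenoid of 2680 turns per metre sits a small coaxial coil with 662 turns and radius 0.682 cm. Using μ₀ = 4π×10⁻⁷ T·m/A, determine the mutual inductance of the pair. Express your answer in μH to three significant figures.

M ≈ 326 μH

The outer solenoid produces a uniform field B₁ = μ₀n₁I₁ across the inner coil,
so the flux linkage is N₂Φ = N₂B₁A₂ = μ₀n₁N₂A₂·I₁, giving M = μ₀n₁N₂A₂.
A₂ = πr² = π(6.820×10^-3 m)² = 1.461×10^-4 m².
M = (4π×10⁻⁷)(2680)(662)(1.461×10^-4) = 3.258×10^-4 H.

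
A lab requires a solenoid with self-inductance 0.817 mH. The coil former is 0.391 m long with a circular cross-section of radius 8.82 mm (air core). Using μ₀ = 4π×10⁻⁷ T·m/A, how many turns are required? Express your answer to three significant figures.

N ≈ 1020 turns

A = πr² = π(8.820×10^-3 m)² = 2.444×10^-4 m².
From L = μ₀N²A/ℓ, N = √(Lℓ / (μ₀A)).
N = √[(8.170×10^-4)(0.391) / ((4π×10⁻⁷)×2.444×10^-4)] = √(1.040×10^6) ≈ 1019.9.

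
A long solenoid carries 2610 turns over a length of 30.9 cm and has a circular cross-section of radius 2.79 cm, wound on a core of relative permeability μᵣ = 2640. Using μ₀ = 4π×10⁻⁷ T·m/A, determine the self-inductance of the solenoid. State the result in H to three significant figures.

L ≈ 179 H

A = πr² = π(2.790×10^-2 m)² = 2.445×10^-3 m².
For a long solenoid, L = μ₀μᵣN²A/ℓ.
L = (4π×10⁻⁷)(2640)(2610)²(2.445×10^-3)/(0.309 m) = 178.9 H.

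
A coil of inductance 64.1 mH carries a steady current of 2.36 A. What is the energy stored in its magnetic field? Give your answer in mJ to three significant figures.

Stored magnetic energy: U = ½LI².
U = ½(6.410×10^-2 H)(2.36 A)² = 0.1785 J.

U ≈ 179 mJ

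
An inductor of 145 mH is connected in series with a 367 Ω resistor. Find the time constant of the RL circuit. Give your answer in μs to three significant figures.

τ = L/R = (0.145 H)/(367 Ω) = 3.951×10^-4 s.

τ ≈ 395 μs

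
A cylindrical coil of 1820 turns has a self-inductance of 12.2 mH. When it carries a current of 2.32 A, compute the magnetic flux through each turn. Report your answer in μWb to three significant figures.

Φ_B ≈ 15.6 μWb

From L = NΦ_B/I, the flux per turn is Φ_B = LI/N.
Φ_B = (1.220×10^-2 H)(2.32 A)/1820 = 1.555×10^-5 Wb.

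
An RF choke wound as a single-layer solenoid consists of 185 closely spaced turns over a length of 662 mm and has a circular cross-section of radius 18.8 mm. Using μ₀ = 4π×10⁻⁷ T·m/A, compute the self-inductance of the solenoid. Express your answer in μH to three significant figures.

A = πr² = π(1.880×10^-2 m)² = 1.110×10^-3 m².
For a long solenoid, L = μ₀N²A/ℓ.
L = (4π×10⁻⁷)(185)²(1.110×10^-3)/(0.662 m) = 7.214×10^-5 H.

L ≈ 72.1 μH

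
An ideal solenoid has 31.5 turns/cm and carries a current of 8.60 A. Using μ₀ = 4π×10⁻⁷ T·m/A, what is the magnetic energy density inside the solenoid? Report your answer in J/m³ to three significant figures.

u ≈ 461 J/m³

B = μ₀nI = (4π×10⁻⁷)(3.150×10^3)(8.60) = 3.404×10^-2 T.
u = B²/(2μ₀) = (3.404×10^-2)²/(2×4π×10⁻⁷) = 461.1 J/m³.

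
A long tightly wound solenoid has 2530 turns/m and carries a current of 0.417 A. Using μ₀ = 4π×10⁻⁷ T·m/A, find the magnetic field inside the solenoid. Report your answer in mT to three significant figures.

Inside a long solenoid, B = μ₀nI.
B = (4π×10⁻⁷)(2.530×10^3 m⁻¹)(0.417 A) = 1.326×10^-3 T.

B ≈ 1.33 mT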